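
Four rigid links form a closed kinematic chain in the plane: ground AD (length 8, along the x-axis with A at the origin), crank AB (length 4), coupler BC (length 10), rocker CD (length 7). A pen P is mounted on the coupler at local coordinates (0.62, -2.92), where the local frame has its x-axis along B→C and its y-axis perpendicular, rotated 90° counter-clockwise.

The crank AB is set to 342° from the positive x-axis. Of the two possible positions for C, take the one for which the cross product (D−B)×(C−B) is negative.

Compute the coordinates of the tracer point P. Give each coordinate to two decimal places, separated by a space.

3.37 -4.19

A=(0,0), D=(8.00,0)
B = A + 4.00·(cos342°, sin342°) = (3.8042, -1.2361)
|BD| = 4.3741
circle(B,10.00) ∩ circle(D,7.00): a=8.0169, h=5.9775
  candidates: C₊=(9.8051,6.7632) cross=26.146; C₋=(13.1835,-4.7044) cross=-26.146
  mode - wants cross < 0 → take C=(13.1835,-4.7044) (cross=-26.146)
ex = (C−B)/|BC| = (0.9379,-0.3468); ey = (0.3468,0.9379)
P = B + 0.62·ex + -2.92·ey = (3.3730,-4.1899)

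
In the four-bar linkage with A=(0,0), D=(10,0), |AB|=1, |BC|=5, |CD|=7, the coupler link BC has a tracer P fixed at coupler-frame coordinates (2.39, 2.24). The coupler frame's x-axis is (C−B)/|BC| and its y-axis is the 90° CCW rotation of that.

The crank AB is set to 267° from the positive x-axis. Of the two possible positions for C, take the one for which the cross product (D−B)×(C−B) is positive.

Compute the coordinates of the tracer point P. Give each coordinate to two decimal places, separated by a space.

A=(0,0), D=(10.00,0)
B = A + 1.00·(cos267°, sin267°) = (-0.0523, -0.9986)
|BD| = 10.1018
circle(B,5.00) ∩ circle(D,7.00): a=3.8630, h=3.1745
  candidates: C₊=(3.4779,2.5422) cross=32.068; C₋=(4.1056,-3.7757) cross=-32.068
  mode + wants cross > 0 → take C=(3.4779,2.5422) (cross=32.068)
ex = (C−B)/|BC| = (0.7061,0.7082); ey = (-0.7082,0.7061)
P = B + 2.39·ex + 2.24·ey = (0.0489,2.2754)

0.05 2.28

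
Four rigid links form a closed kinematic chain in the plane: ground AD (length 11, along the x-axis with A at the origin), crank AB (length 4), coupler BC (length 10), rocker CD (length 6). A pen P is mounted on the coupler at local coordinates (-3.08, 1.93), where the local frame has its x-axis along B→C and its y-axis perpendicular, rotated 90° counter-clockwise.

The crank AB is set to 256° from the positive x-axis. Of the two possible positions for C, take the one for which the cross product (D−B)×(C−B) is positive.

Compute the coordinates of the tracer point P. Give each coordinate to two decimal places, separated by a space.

-4.50 -4.75

A=(0,0), D=(11.00,0)
B = A + 4.00·(cos256°, sin256°) = (-0.9677, -3.8812)
|BD| = 12.5813
circle(B,10.00) ∩ circle(D,6.00): a=8.8341, h=4.6860
  candidates: C₊=(5.9900,3.3015) cross=58.956; C₋=(8.8811,-5.6134) cross=-58.956
  mode + wants cross > 0 → take C=(5.9900,3.3015) (cross=58.956)
ex = (C−B)/|BC| = (0.6958,0.7183); ey = (-0.7183,0.6958)
P = B + -3.08·ex + 1.93·ey = (-4.4969,-4.7506)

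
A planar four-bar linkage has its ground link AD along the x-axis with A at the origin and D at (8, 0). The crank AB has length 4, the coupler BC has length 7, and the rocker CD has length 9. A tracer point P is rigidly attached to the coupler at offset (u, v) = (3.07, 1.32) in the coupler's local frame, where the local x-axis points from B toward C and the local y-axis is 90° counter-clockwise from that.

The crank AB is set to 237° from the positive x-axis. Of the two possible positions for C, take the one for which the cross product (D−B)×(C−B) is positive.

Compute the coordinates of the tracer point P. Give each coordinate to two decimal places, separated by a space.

-2.64 -0.05

A=(0,0), D=(8.00,0)
B = A + 4.00·(cos237°, sin237°) = (-2.1786, -3.3547)
|BD| = 10.7171
circle(B,7.00) ∩ circle(D,9.00): a=3.8656, h=5.8358
  candidates: C₊=(-0.3339,3.3979) cross=62.543; C₋=(3.3195,-7.6872) cross=-62.543
  mode + wants cross > 0 → take C=(-0.3339,3.3979) (cross=62.543)
ex = (C−B)/|BC| = (0.2635,0.9647); ey = (-0.9647,0.2635)
P = B + 3.07·ex + 1.32·ey = (-2.6429,-0.0453)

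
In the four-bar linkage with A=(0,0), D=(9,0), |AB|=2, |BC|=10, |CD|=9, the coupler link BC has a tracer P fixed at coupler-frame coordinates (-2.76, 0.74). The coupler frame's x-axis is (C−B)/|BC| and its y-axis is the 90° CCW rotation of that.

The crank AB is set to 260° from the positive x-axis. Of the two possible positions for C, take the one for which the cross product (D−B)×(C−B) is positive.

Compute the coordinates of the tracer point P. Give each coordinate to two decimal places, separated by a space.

A=(0,0), D=(9.00,0)
B = A + 2.00·(cos260°, sin260°) = (-0.3473, -1.9696)
|BD| = 9.5526
circle(B,10.00) ∩ circle(D,9.00): a=5.7708, h=8.1669
  candidates: C₊=(3.6156,7.2117) cross=78.015; C₋=(6.9834,-8.7712) cross=-78.015
  mode + wants cross > 0 → take C=(3.6156,7.2117) (cross=78.015)
ex = (C−B)/|BC| = (0.3963,0.9181); ey = (-0.9181,0.3963)
P = B + -2.76·ex + 0.74·ey = (-2.1205,-4.2104)

-2.12 -4.21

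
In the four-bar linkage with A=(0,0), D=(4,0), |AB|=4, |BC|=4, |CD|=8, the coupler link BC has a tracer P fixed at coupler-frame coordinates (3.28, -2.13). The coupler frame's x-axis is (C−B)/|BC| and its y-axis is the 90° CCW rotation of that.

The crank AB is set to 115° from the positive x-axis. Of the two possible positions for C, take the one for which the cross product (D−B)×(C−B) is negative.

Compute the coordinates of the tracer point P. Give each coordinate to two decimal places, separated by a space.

A=(0,0), D=(4.00,0)
B = A + 4.00·(cos115°, sin115°) = (-1.6905, 3.6252)
|BD| = 6.7471
circle(B,4.00) ∩ circle(D,8.00): a=-0.1835, h=3.9958
  candidates: C₊=(0.3017,7.0938) cross=26.960; C₋=(-3.9922,0.3538) cross=-26.960
  mode - wants cross < 0 → take C=(-3.9922,0.3538) (cross=-26.960)
ex = (C−B)/|BC| = (-0.5754,-0.8179); ey = (0.8179,-0.5754)
P = B + 3.28·ex + -2.13·ey = (-5.3199,2.1683)

-5.32 2.17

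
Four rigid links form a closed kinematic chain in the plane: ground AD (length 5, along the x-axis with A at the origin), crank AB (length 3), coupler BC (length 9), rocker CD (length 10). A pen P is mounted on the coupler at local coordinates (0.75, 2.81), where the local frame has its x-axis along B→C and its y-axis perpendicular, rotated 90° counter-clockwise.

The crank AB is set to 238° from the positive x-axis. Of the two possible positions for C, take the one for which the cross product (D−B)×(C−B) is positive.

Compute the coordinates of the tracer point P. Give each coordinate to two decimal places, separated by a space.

-4.47 -2.14

A=(0,0), D=(5.00,0)
B = A + 3.00·(cos238°, sin238°) = (-1.5898, -2.5441)
|BD| = 7.0638
circle(B,9.00) ∩ circle(D,10.00): a=2.1870, h=8.7302
  candidates: C₊=(-2.6938,6.3879) cross=61.669; C₋=(3.5948,-9.9008) cross=-61.669
  mode + wants cross > 0 → take C=(-2.6938,6.3879) (cross=61.669)
ex = (C−B)/|BC| = (-0.1227,0.9924); ey = (-0.9924,-0.1227)
P = B + 0.75·ex + 2.81·ey = (-4.4705,-2.1445)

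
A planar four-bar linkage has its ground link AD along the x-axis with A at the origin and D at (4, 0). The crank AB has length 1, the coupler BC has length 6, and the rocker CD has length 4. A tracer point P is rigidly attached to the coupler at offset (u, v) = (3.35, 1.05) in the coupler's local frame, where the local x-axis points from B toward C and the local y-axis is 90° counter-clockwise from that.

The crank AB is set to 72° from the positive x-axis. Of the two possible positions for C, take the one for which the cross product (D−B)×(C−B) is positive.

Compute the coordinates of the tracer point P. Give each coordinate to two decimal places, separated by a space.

2.84 3.39

A=(0,0), D=(4.00,0)
B = A + 1.00·(cos72°, sin72°) = (0.3090, 0.9511)
|BD| = 3.8115
circle(B,6.00) ∩ circle(D,4.00): a=4.5294, h=3.9351
  candidates: C₊=(5.6770,3.6315) cross=14.999; C₋=(3.7133,-3.9897) cross=-14.999
  mode + wants cross > 0 → take C=(5.6770,3.6315) (cross=14.999)
ex = (C−B)/|BC| = (0.8947,0.4467); ey = (-0.4467,0.8947)
P = B + 3.35·ex + 1.05·ey = (2.8371,3.3870)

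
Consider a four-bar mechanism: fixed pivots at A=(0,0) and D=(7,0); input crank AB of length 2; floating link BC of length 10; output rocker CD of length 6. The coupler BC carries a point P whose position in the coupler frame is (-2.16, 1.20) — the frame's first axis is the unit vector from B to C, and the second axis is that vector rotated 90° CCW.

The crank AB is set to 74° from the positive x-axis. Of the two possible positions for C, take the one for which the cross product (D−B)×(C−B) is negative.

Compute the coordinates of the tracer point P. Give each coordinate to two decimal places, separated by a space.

A=(0,0), D=(7.00,0)
B = A + 2.00·(cos74°, sin74°) = (0.5513, 1.9225)
|BD| = 6.7292
circle(B,10.00) ∩ circle(D,6.00): a=8.1200, h=5.8366
  candidates: C₊=(10.0003,5.1960) cross=39.276; C₋=(6.6653,-5.9907) cross=-39.276
  mode - wants cross < 0 → take C=(6.6653,-5.9907) (cross=-39.276)
ex = (C−B)/|BC| = (0.6114,-0.7913); ey = (0.7913,0.6114)
P = B + -2.16·ex + 1.20·ey = (0.1802,4.3655)

0.18 4.37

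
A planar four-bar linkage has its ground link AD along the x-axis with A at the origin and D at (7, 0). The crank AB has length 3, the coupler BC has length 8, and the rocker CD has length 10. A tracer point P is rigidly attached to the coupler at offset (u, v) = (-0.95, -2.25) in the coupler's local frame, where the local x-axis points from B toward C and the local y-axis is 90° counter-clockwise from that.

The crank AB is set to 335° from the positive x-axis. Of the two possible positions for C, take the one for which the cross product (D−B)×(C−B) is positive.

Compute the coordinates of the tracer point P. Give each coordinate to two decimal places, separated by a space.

A=(0,0), D=(7.00,0)
B = A + 3.00·(cos335°, sin335°) = (2.7189, -1.2679)
|BD| = 4.4649
circle(B,8.00) ∩ circle(D,10.00): a=-1.7990, h=7.7951
  candidates: C₊=(-1.2196,5.6955) cross=34.804; C₋=(3.2075,-9.2529) cross=-34.804
  mode + wants cross > 0 → take C=(-1.2196,5.6955) (cross=34.804)
ex = (C−B)/|BC| = (-0.4923,0.8704); ey = (-0.8704,-0.4923)
P = B + -0.95·ex + -2.25·ey = (5.1451,-0.9871)

5.15 -0.99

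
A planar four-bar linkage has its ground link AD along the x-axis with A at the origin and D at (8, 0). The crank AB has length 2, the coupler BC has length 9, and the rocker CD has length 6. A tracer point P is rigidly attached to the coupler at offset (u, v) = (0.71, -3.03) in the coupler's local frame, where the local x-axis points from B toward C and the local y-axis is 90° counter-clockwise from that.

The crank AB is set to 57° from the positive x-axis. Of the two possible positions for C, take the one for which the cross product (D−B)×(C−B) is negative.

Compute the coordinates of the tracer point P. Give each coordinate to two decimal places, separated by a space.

A=(0,0), D=(8.00,0)
B = A + 2.00·(cos57°, sin57°) = (1.0893, 1.6773)
|BD| = 7.1114
circle(B,9.00) ∩ circle(D,6.00): a=6.7196, h=5.9872
  candidates: C₊=(9.0315,5.9107) cross=42.577; C₋=(6.2071,-5.7259) cross=-42.577
  mode - wants cross < 0 → take C=(6.2071,-5.7259) (cross=-42.577)
ex = (C−B)/|BC| = (0.5687,-0.8226); ey = (0.8226,0.5687)
P = B + 0.71·ex + -3.03·ey = (-0.9994,-0.6297)

-1.00 -0.63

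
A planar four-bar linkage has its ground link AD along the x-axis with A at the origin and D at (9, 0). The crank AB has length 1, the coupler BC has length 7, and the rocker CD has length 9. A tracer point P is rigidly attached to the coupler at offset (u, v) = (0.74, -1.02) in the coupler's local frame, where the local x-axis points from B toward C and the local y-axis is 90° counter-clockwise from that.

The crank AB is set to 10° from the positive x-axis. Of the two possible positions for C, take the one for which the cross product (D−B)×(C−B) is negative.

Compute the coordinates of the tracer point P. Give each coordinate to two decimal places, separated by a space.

A=(0,0), D=(9.00,0)
B = A + 1.00·(cos10°, sin10°) = (0.9848, 0.1736)
|BD| = 8.0171
circle(B,7.00) ∩ circle(D,9.00): a=2.0128, h=6.7044
  candidates: C₊=(3.1423,6.8329) cross=53.749; C₋=(2.8519,-6.5728) cross=-53.749
  mode - wants cross < 0 → take C=(2.8519,-6.5728) (cross=-53.749)
ex = (C−B)/|BC| = (0.2667,-0.9638); ey = (0.9638,0.2667)
P = B + 0.74·ex + -1.02·ey = (0.1991,-0.8116)

0.20 -0.81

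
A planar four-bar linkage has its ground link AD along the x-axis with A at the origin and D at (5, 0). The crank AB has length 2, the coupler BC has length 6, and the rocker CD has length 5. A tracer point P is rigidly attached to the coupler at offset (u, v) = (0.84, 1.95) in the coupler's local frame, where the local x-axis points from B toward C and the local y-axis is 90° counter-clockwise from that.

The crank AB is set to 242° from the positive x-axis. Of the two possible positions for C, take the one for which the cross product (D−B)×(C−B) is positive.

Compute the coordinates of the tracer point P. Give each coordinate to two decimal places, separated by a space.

-2.35 -0.18

A=(0,0), D=(5.00,0)
B = A + 2.00·(cos242°, sin242°) = (-0.9389, -1.7659)
|BD| = 6.1959
circle(B,6.00) ∩ circle(D,5.00): a=3.9856, h=4.4849
  candidates: C₊=(1.6031,3.6690) cross=27.788; C₋=(4.1596,-4.9289) cross=-27.788
  mode + wants cross > 0 → take C=(1.6031,3.6690) (cross=27.788)
ex = (C−B)/|BC| = (0.4237,0.9058); ey = (-0.9058,0.4237)
P = B + 0.84·ex + 1.95·ey = (-2.3494,-0.1788)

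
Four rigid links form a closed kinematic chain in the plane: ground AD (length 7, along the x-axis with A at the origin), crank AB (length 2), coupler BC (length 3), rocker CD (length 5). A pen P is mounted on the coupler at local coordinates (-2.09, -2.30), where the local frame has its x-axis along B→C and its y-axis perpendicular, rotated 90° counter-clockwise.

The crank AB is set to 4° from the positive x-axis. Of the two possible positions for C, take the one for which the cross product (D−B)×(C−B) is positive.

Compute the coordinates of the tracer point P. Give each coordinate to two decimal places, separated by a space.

3.48 -2.59

A=(0,0), D=(7.00,0)
B = A + 2.00·(cos4°, sin4°) = (1.9951, 0.1395)
|BD| = 5.0068
circle(B,3.00) ∩ circle(D,5.00): a=0.9056, h=2.8601
  candidates: C₊=(2.9801,2.9732) cross=14.320; C₋=(2.8207,-2.7447) cross=-14.320
  mode + wants cross > 0 → take C=(2.9801,2.9732) (cross=14.320)
ex = (C−B)/|BC| = (0.3283,0.9446); ey = (-0.9446,0.3283)
P = B + -2.09·ex + -2.30·ey = (3.4815,-2.5898)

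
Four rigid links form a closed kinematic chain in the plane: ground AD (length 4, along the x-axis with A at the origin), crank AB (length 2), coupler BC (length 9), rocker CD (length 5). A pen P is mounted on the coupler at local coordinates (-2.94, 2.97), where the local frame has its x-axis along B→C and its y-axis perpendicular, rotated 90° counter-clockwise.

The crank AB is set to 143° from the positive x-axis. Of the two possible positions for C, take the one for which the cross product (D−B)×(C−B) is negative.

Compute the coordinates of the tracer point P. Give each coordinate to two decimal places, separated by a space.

-1.75 5.38

A=(0,0), D=(4.00,0)
B = A + 2.00·(cos143°, sin143°) = (-1.5973, 1.2036)
|BD| = 5.7252
circle(B,9.00) ∩ circle(D,5.00): a=7.7533, h=4.5702
  candidates: C₊=(6.9435,4.0417) cross=26.166; C₋=(5.0219,-4.8945) cross=-26.166
  mode - wants cross < 0 → take C=(5.0219,-4.8945) (cross=-26.166)
ex = (C−B)/|BC| = (0.7355,-0.6776); ey = (0.6776,0.7355)
P = B + -2.94·ex + 2.97·ey = (-1.7472,5.3800)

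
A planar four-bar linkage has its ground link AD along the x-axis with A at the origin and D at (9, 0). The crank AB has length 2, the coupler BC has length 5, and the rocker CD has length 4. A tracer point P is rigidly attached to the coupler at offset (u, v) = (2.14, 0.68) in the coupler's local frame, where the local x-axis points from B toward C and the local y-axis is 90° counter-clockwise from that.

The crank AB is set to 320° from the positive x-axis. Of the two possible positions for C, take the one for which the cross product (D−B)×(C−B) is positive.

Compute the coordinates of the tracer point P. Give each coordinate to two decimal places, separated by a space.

2.78 0.58

A=(0,0), D=(9.00,0)
B = A + 2.00·(cos320°, sin320°) = (1.5321, -1.2856)
|BD| = 7.5778
circle(B,5.00) ∩ circle(D,4.00): a=4.3827, h=2.4066
  candidates: C₊=(5.4430,1.8297) cross=18.237; C₋=(6.2596,-2.9138) cross=-18.237
  mode + wants cross > 0 → take C=(5.4430,1.8297) (cross=18.237)
ex = (C−B)/|BC| = (0.7822,0.6231); ey = (-0.6231,0.7822)
P = B + 2.14·ex + 0.68·ey = (2.7823,0.5796)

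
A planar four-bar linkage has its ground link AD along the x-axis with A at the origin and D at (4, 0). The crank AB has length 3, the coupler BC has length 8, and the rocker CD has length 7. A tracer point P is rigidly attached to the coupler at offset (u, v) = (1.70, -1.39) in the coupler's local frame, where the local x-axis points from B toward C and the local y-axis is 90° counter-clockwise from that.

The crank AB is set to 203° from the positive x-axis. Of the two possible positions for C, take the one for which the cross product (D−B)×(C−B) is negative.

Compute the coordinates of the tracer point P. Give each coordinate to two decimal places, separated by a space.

-2.57 -3.36

A=(0,0), D=(4.00,0)
B = A + 3.00·(cos203°, sin203°) = (-2.7615, -1.1722)
|BD| = 6.8624
circle(B,8.00) ∩ circle(D,7.00): a=4.5241, h=6.5979
  candidates: C₊=(0.5691,6.1015) cross=45.277; C₋=(2.8231,-6.9004) cross=-45.277
  mode - wants cross < 0 → take C=(2.8231,-6.9004) (cross=-45.277)
ex = (C−B)/|BC| = (0.6981,-0.7160); ey = (0.7160,0.6981)
P = B + 1.70·ex + -1.39·ey = (-2.5700,-3.3598)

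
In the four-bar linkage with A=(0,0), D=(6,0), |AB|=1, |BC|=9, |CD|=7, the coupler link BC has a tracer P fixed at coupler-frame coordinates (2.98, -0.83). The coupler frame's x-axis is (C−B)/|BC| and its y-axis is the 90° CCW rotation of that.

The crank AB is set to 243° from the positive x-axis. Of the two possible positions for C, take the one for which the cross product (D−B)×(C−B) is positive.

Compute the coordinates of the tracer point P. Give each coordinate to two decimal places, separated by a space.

A=(0,0), D=(6.00,0)
B = A + 1.00·(cos243°, sin243°) = (-0.4540, -0.8910)
|BD| = 6.5152
circle(B,9.00) ∩ circle(D,7.00): a=5.7134, h=6.9539
  candidates: C₊=(4.2547,6.7789) cross=45.306; C₋=(6.1567,-6.9982) cross=-45.306
  mode + wants cross > 0 → take C=(4.2547,6.7789) (cross=45.306)
ex = (C−B)/|BC| = (0.5232,0.8522); ey = (-0.8522,0.5232)
P = B + 2.98·ex + -0.83·ey = (1.8125,1.2143)

1.81 1.21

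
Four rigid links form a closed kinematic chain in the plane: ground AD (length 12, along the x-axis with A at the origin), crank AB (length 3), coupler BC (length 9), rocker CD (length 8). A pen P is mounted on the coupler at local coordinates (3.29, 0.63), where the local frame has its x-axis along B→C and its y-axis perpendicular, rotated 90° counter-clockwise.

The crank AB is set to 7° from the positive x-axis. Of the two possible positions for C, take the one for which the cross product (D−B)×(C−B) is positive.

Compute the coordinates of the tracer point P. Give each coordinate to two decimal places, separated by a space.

A=(0,0), D=(12.00,0)
B = A + 3.00·(cos7°, sin7°) = (2.9776, 0.3656)
|BD| = 9.0298
circle(B,9.00) ∩ circle(D,8.00): a=5.4562, h=7.1575
  candidates: C₊=(8.7192,7.2963) cross=64.631; C₋=(8.1396,-7.0069) cross=-64.631
  mode + wants cross > 0 → take C=(8.7192,7.2963) (cross=64.631)
ex = (C−B)/|BC| = (0.6379,0.7701); ey = (-0.7701,0.6379)
P = B + 3.29·ex + 0.63·ey = (4.5913,3.3011)

4.59 3.30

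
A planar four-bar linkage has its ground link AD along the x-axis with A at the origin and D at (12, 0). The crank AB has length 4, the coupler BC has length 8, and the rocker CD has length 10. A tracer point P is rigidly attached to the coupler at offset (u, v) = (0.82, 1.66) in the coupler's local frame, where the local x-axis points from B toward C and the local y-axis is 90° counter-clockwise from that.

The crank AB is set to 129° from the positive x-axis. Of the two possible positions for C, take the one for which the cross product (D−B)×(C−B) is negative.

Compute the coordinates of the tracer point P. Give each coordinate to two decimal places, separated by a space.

-0.71 3.51

A=(0,0), D=(12.00,0)
B = A + 4.00·(cos129°, sin129°) = (-2.5173, 3.1086)
|BD| = 14.8464
circle(B,8.00) ∩ circle(D,10.00): a=6.2108, h=5.0425
  candidates: C₊=(4.6116,6.7388) cross=74.862; C₋=(2.5000,-3.1225) cross=-74.862
  mode - wants cross < 0 → take C=(2.5000,-3.1225) (cross=-74.862)
ex = (C−B)/|BC| = (0.6272,-0.7789); ey = (0.7789,0.6272)
P = B + 0.82·ex + 1.66·ey = (-0.7101,3.5110)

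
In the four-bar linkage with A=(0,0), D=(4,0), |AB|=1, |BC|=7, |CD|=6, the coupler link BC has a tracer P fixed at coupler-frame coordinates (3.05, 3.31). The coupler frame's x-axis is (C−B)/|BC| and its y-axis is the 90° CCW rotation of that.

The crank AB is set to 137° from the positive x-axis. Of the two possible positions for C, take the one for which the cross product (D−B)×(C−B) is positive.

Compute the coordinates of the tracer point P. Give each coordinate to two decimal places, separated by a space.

A=(0,0), D=(4.00,0)
B = A + 1.00·(cos137°, sin137°) = (-0.7314, 0.6820)
|BD| = 4.7803
circle(B,7.00) ∩ circle(D,6.00): a=3.7499, h=5.9109
  candidates: C₊=(3.8235,5.9974) cross=28.255; C₋=(2.1369,-5.7034) cross=-28.255
  mode + wants cross > 0 → take C=(3.8235,5.9974) (cross=28.255)
ex = (C−B)/|BC| = (0.6507,0.7593); ey = (-0.7593,0.6507)
P = B + 3.05·ex + 3.31·ey = (-1.2602,5.1518)

-1.26 5.15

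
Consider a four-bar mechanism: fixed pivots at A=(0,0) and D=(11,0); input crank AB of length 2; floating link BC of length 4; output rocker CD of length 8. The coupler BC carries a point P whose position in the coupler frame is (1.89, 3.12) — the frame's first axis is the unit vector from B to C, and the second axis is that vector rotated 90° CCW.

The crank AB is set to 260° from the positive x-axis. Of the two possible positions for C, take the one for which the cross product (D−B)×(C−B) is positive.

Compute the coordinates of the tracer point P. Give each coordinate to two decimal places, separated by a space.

-0.47 1.68

A=(0,0), D=(11.00,0)
B = A + 2.00·(cos260°, sin260°) = (-0.3473, -1.9696)
|BD| = 11.5170
circle(B,4.00) ∩ circle(D,8.00): a=3.6746, h=1.5803
  candidates: C₊=(3.0029,0.2158) cross=18.200; C₋=(3.5434,-2.8982) cross=-18.200
  mode + wants cross > 0 → take C=(3.0029,0.2158) (cross=18.200)
ex = (C−B)/|BC| = (0.8376,0.5464); ey = (-0.5464,0.8376)
P = B + 1.89·ex + 3.12·ey = (-0.4690,1.6762)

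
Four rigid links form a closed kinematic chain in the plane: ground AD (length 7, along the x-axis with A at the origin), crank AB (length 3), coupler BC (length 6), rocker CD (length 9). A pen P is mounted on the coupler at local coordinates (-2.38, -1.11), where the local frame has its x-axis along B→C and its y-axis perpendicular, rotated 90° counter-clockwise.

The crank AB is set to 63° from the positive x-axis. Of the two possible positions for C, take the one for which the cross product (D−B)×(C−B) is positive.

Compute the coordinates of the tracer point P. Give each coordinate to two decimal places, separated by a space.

A=(0,0), D=(7.00,0)
B = A + 3.00·(cos63°, sin63°) = (1.3620, 2.6730)
|BD| = 6.2396
circle(B,6.00) ∩ circle(D,9.00): a=-0.4862, h=5.9803
  candidates: C₊=(3.4846,8.2850) cross=37.314; C₋=(-1.6393,-2.5224) cross=-37.314
  mode + wants cross > 0 → take C=(3.4846,8.2850) (cross=37.314)
ex = (C−B)/|BC| = (0.3538,0.9353); ey = (-0.9353,0.3538)
P = B + -2.38·ex + -1.11·ey = (1.5582,0.0542)

1.56 0.05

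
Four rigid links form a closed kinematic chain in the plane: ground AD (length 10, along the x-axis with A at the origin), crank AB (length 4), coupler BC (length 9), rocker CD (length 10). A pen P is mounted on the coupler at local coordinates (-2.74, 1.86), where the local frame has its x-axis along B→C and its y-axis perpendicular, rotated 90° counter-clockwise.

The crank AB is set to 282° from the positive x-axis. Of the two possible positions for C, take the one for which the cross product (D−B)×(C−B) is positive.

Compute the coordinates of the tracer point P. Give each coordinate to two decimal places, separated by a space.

-1.19 -6.53

A=(0,0), D=(10.00,0)
B = A + 4.00·(cos282°, sin282°) = (0.8316, -3.9126)
|BD| = 9.9683
circle(B,9.00) ∩ circle(D,10.00): a=4.0311, h=8.0467
  candidates: C₊=(1.3809,5.0706) cross=80.212; C₋=(7.6977,-9.7314) cross=-80.212
  mode + wants cross > 0 → take C=(1.3809,5.0706) (cross=80.212)
ex = (C−B)/|BC| = (0.0610,0.9981); ey = (-0.9981,0.0610)
P = B + -2.74·ex + 1.86·ey = (-1.1921,-6.5340)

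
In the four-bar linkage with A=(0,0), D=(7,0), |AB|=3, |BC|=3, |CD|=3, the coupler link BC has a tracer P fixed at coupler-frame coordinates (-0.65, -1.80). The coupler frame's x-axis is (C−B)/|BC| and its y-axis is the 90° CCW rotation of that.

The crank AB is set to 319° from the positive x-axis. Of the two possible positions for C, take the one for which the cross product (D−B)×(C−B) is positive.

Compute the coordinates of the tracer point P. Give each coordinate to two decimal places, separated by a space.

A=(0,0), D=(7.00,0)
B = A + 3.00·(cos319°, sin319°) = (2.2641, -1.9682)
|BD| = 5.1286
circle(B,3.00) ∩ circle(D,3.00): a=2.5643, h=1.5571
  candidates: C₊=(4.0345,0.4538) cross=7.986; C₋=(5.2296,-2.4219) cross=-7.986
  mode + wants cross > 0 → take C=(4.0345,0.4538) (cross=7.986)
ex = (C−B)/|BC| = (0.5901,0.8073); ey = (-0.8073,0.5901)
P = B + -0.65·ex + -1.80·ey = (3.3337,-3.5552)

3.33 -3.56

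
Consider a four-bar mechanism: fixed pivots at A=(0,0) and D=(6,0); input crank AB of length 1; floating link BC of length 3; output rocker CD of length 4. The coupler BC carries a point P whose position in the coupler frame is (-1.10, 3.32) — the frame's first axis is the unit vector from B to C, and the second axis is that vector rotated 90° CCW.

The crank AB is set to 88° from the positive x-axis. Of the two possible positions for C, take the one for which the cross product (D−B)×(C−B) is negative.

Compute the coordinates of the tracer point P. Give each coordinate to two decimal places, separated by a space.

1.60 4.13

A=(0,0), D=(6.00,0)
B = A + 1.00·(cos88°, sin88°) = (0.0349, 0.9994)
|BD| = 6.0482
circle(B,3.00) ∩ circle(D,4.00): a=2.4454, h=1.7378
  candidates: C₊=(2.7339,2.3092) cross=10.510; C₋=(2.1596,-1.1186) cross=-10.510
  mode - wants cross < 0 → take C=(2.1596,-1.1186) (cross=-10.510)
ex = (C−B)/|BC| = (0.7082,-0.7060); ey = (0.7060,0.7082)
P = B + -1.10·ex + 3.32·ey = (1.5997,4.1273)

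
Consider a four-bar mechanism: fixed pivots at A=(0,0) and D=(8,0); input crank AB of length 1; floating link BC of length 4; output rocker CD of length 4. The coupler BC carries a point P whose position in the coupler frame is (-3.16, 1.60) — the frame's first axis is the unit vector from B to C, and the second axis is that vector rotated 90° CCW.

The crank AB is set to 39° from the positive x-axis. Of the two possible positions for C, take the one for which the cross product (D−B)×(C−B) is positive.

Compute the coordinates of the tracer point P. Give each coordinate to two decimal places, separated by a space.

A=(0,0), D=(8.00,0)
B = A + 1.00·(cos39°, sin39°) = (0.7771, 0.6293)
|BD| = 7.2502
circle(B,4.00) ∩ circle(D,4.00): a=3.6251, h=1.6907
  candidates: C₊=(4.5353,1.9990) cross=12.258; C₋=(4.2418,-1.3697) cross=-12.258
  mode + wants cross > 0 → take C=(4.5353,1.9990) (cross=12.258)
ex = (C−B)/|BC| = (0.9395,0.3424); ey = (-0.3424,0.9395)
P = B + -3.16·ex + 1.60·ey = (-2.7397,1.0505)

-2.74 1.05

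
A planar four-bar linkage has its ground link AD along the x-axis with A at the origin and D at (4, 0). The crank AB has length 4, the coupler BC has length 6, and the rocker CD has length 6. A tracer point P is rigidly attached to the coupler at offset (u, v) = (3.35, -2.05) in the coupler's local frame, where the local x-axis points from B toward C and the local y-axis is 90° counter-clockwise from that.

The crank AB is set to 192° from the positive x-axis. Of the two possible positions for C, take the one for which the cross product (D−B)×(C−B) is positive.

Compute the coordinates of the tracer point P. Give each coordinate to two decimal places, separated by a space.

A=(0,0), D=(4.00,0)
B = A + 4.00·(cos192°, sin192°) = (-3.9126, -0.8316)
|BD| = 7.9562
circle(B,6.00) ∩ circle(D,6.00): a=3.9781, h=4.4916
  candidates: C₊=(-0.4258,4.0512) cross=35.736; C₋=(0.5132,-4.8829) cross=-35.736
  mode + wants cross > 0 → take C=(-0.4258,4.0512) (cross=35.736)
ex = (C−B)/|BC| = (0.5811,0.8138); ey = (-0.8138,0.5811)
P = B + 3.35·ex + -2.05·ey = (-0.2975,0.7033)

-0.30 0.70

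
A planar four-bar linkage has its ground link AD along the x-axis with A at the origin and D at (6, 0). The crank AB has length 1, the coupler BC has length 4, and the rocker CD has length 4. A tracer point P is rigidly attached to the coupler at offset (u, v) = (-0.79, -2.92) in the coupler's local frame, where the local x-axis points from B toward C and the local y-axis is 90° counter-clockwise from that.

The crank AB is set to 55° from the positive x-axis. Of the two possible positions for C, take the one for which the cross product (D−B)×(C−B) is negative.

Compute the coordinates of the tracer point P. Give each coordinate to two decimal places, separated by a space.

A=(0,0), D=(6.00,0)
B = A + 1.00·(cos55°, sin55°) = (0.5736, 0.8192)
|BD| = 5.4879
circle(B,4.00) ∩ circle(D,4.00): a=2.7440, h=2.9105
  candidates: C₊=(3.7212,3.2874) cross=15.972; C₋=(2.8524,-2.4683) cross=-15.972
  mode - wants cross < 0 → take C=(2.8524,-2.4683) (cross=-15.972)
ex = (C−B)/|BC| = (0.5697,-0.8219); ey = (0.8219,0.5697)
P = B + -0.79·ex + -2.92·ey = (-2.2763,-0.1951)

-2.28 -0.20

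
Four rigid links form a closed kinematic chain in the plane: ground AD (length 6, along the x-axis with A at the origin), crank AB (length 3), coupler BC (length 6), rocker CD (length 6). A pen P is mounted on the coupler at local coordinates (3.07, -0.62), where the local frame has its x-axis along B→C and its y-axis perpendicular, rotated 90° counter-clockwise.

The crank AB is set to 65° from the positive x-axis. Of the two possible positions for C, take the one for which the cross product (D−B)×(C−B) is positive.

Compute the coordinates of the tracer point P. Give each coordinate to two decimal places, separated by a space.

A=(0,0), D=(6.00,0)
B = A + 3.00·(cos65°, sin65°) = (1.2679, 2.7189)
|BD| = 5.4576
circle(B,6.00) ∩ circle(D,6.00): a=2.7288, h=5.3436
  candidates: C₊=(6.2960,5.9927) cross=29.163; C₋=(0.9718,-3.2738) cross=-29.163
  mode + wants cross > 0 → take C=(6.2960,5.9927) (cross=29.163)
ex = (C−B)/|BC| = (0.8380,0.5456); ey = (-0.5456,0.8380)
P = B + 3.07·ex + -0.62·ey = (4.1789,3.8744)

4.18 3.87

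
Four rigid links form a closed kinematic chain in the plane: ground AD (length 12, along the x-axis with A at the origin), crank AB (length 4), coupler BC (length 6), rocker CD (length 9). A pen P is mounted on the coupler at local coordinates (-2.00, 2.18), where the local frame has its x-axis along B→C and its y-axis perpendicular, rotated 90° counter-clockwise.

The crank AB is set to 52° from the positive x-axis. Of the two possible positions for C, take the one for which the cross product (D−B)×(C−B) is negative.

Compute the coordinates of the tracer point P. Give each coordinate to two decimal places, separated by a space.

4.29 5.48

A=(0,0), D=(12.00,0)
B = A + 4.00·(cos52°, sin52°) = (2.4626, 3.1520)
|BD| = 10.0447
circle(B,6.00) ∩ circle(D,9.00): a=2.7824, h=5.3159
  candidates: C₊=(6.7726,7.3263) cross=53.396; C₋=(3.4364,-2.7684) cross=-53.396
  mode - wants cross < 0 → take C=(3.4364,-2.7684) (cross=-53.396)
ex = (C−B)/|BC| = (0.1623,-0.9867); ey = (0.9867,0.1623)
P = B + -2.00·ex + 2.18·ey = (4.2892,5.4793)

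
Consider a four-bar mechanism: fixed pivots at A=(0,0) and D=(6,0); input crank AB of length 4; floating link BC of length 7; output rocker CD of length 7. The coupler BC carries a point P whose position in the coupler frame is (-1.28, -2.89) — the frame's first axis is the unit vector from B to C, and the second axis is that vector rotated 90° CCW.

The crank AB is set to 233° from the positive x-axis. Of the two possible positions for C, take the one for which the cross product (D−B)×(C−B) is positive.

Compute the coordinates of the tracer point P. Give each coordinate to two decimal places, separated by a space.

A=(0,0), D=(6.00,0)
B = A + 4.00·(cos233°, sin233°) = (-2.4073, -3.1945)
|BD| = 8.9937
circle(B,7.00) ∩ circle(D,7.00): a=4.4969, h=5.3645
  candidates: C₊=(-0.1091,3.4174) cross=48.247; C₋=(3.7018,-6.6120) cross=-48.247
  mode + wants cross > 0 → take C=(-0.1091,3.4174) (cross=48.247)
ex = (C−B)/|BC| = (0.3283,0.9446); ey = (-0.9446,0.3283)
P = B + -1.28·ex + -2.89·ey = (-0.0977,-5.3524)

-0.10 -5.35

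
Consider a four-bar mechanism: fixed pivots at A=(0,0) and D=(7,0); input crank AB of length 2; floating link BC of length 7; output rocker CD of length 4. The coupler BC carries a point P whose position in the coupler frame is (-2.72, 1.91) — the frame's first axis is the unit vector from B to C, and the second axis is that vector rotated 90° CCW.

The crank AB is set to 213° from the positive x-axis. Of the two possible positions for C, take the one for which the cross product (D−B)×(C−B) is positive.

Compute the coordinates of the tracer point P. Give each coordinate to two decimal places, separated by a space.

-5.00 -1.01

A=(0,0), D=(7.00,0)
B = A + 2.00·(cos213°, sin213°) = (-1.6773, -1.0893)
|BD| = 8.7454
circle(B,7.00) ∩ circle(D,4.00): a=6.2594, h=3.1336
  candidates: C₊=(4.1430,2.7996) cross=27.405; C₋=(4.9236,-3.4189) cross=-27.405
  mode + wants cross > 0 → take C=(4.1430,2.7996) (cross=27.405)
ex = (C−B)/|BC| = (0.8315,0.5556); ey = (-0.5556,0.8315)
P = B + -2.72·ex + 1.91·ey = (-5.0001,-1.0123)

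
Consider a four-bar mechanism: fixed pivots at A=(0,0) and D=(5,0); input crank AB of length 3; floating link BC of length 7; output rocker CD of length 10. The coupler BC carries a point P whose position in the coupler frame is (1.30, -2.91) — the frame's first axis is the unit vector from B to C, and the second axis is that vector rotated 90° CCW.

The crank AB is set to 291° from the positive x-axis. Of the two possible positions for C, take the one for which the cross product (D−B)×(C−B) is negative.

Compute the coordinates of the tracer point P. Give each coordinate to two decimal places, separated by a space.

A=(0,0), D=(5.00,0)
B = A + 3.00·(cos291°, sin291°) = (1.0751, -2.8007)
|BD| = 4.8217
circle(B,7.00) ∩ circle(D,10.00): a=-2.8777, h=6.3811
  candidates: C₊=(-4.9739,0.7220) cross=30.768; C₋=(2.4392,-9.6665) cross=-30.768
  mode - wants cross < 0 → take C=(2.4392,-9.6665) (cross=-30.768)
ex = (C−B)/|BC| = (0.1949,-0.9808); ey = (0.9808,0.1949)
P = B + 1.30·ex + -2.91·ey = (-1.5258,-4.6429)

-1.53 -4.64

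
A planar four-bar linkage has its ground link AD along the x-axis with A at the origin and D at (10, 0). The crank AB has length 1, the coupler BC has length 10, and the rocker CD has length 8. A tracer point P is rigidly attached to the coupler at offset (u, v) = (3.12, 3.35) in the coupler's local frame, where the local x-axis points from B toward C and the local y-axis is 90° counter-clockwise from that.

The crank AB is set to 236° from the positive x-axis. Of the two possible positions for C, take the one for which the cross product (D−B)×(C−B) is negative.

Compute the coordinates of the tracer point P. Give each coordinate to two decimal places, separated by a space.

A=(0,0), D=(10.00,0)
B = A + 1.00·(cos236°, sin236°) = (-0.5592, -0.8290)
|BD| = 10.5917
circle(B,10.00) ∩ circle(D,8.00): a=6.9953, h=7.1460
  candidates: C₊=(5.8553,6.8426) cross=75.689; C₋=(6.9740,-7.4056) cross=-75.689
  mode - wants cross < 0 → take C=(6.9740,-7.4056) (cross=-75.689)
ex = (C−B)/|BC| = (0.7533,-0.6577); ey = (0.6577,0.7533)
P = B + 3.12·ex + 3.35·ey = (3.9943,-0.3573)

3.99 -0.36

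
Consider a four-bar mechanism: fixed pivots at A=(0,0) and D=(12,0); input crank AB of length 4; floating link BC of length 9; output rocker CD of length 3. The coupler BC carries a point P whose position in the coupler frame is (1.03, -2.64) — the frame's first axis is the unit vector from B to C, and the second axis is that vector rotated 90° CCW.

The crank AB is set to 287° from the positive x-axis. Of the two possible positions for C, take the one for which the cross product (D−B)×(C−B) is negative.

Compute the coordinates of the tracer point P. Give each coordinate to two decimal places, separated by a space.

A=(0,0), D=(12.00,0)
B = A + 4.00·(cos287°, sin287°) = (1.1695, -3.8252)
|BD| = 11.4862
circle(B,9.00) ∩ circle(D,3.00): a=8.8773, h=1.4811
  candidates: C₊=(9.0468,0.5277) cross=17.012; C₋=(10.0333,-2.2654) cross=-17.012
  mode - wants cross < 0 → take C=(10.0333,-2.2654) (cross=-17.012)
ex = (C−B)/|BC| = (0.9849,0.1733); ey = (-0.1733,0.9849)
P = B + 1.03·ex + -2.64·ey = (2.6414,-6.2468)

2.64 -6.25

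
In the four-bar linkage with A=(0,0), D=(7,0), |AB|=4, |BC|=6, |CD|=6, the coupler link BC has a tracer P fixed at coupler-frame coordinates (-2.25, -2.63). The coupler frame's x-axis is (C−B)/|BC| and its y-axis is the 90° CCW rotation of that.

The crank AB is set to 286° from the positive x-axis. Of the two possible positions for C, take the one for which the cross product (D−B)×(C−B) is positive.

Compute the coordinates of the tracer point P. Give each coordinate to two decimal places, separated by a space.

A=(0,0), D=(7.00,0)
B = A + 4.00·(cos286°, sin286°) = (1.1025, -3.8450)
|BD| = 7.0402
circle(B,6.00) ∩ circle(D,6.00): a=3.5201, h=4.8589
  candidates: C₊=(1.3976,2.1477) cross=34.208; C₋=(6.7050,-5.9927) cross=-34.208
  mode + wants cross > 0 → take C=(1.3976,2.1477) (cross=34.208)
ex = (C−B)/|BC| = (0.0492,0.9988); ey = (-0.9988,0.0492)
P = B + -2.25·ex + -2.63·ey = (3.6187,-6.2216)

3.62 -6.22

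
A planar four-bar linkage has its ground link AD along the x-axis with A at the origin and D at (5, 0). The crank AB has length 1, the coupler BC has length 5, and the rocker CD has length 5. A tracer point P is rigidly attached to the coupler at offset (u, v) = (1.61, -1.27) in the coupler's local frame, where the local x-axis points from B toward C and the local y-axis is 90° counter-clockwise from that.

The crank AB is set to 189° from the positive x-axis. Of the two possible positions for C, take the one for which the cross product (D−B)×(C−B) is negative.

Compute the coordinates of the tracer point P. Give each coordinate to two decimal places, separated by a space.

A=(0,0), D=(5.00,0)
B = A + 1.00·(cos189°, sin189°) = (-0.9877, -0.1564)
|BD| = 5.9897
circle(B,5.00) ∩ circle(D,5.00): a=2.9949, h=4.0038
  candidates: C₊=(1.9016,3.9243) cross=23.982; C₋=(2.1107,-4.0807) cross=-23.982
  mode - wants cross < 0 → take C=(2.1107,-4.0807) (cross=-23.982)
ex = (C−B)/|BC| = (0.6197,-0.7849); ey = (0.7849,0.6197)
P = B + 1.61·ex + -1.27·ey = (-0.9868,-2.2070)

-0.99 -2.21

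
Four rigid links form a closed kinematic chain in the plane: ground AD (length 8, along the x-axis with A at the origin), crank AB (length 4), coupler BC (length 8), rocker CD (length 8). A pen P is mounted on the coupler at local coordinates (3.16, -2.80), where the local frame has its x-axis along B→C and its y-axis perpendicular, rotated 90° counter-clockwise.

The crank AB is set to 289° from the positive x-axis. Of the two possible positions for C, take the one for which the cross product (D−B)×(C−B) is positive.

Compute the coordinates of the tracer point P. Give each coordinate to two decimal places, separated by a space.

A=(0,0), D=(8.00,0)
B = A + 4.00·(cos289°, sin289°) = (1.3023, -3.7821)
|BD| = 7.6918
circle(B,8.00) ∩ circle(D,8.00): a=3.8459, h=7.0149
  candidates: C₊=(1.2019,4.2173) cross=53.957; C₋=(8.1004,-7.9994) cross=-53.957
  mode + wants cross > 0 → take C=(1.2019,4.2173) (cross=53.957)
ex = (C−B)/|BC| = (-0.0125,0.9999); ey = (-0.9999,-0.0125)
P = B + 3.16·ex + -2.80·ey = (4.0624,-0.5872)

4.06 -0.59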